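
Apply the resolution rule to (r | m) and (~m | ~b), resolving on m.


The clauses contain complementary literals m and ~m.
Resolution eliminates this pair and disjoins the remaining literals (merging duplicates).

(r | ~b)


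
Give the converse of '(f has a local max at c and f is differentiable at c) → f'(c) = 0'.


The converse of (P → Q) is (Q → P). It is not in general equivalent to the original.
Here P = '(f has a local max at c and f is differentiable at c)' and Q = 'f'(c) = 0'.

If f'(c) = 0, then (f has a local max at c and f is differentiable at c).


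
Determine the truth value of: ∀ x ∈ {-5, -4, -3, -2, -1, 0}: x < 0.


Evaluate the predicate on each element: -5:T, -4:T, -3:T, -2:T, -1:T, 0:F.
Counterexample x = 0 fails the predicate.

F


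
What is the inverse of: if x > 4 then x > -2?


The inverse of (P → Q) is (¬P → ¬Q). It is equivalent to the converse, not to the original.
Here P = 'x > 4' and Q = 'x > -2'.

If not (x > 4), then not (x > -2).


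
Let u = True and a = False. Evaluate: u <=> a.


Biconditional is true when both operands have the same truth value.
Substitute: u=True, a=False.
True <=> False evaluates to False.

False


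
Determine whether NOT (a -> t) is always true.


Build the truth table over {a, t}:
a | t | φ
---------
F | F | F
T | F | T
F | T | F
T | T | F
Counterexample at row 1: with a=F, t=F, the formula is F.

No, it is not a tautology.


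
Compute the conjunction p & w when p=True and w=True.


Conjunction is true only when both operands are true.
Substitute: p=True, w=True.
True & True evaluates to True.

True


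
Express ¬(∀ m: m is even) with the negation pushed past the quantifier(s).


¬(∀ x: φ) = ∃ x: ¬φ, and ¬(∃ x: φ) = ∀ x: ¬φ.
Apply to the universal statement.

∃ m: ¬(m is even)


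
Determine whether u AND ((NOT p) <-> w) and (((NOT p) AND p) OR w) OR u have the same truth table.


Compare truth tables:
p | u | w | φ | ψ
-----------------
F | F | F | F | F
T | F | F | F | F
F | T | F | F | T
T | T | F | T | T
F | F | T | F | T
T | F | T | F | T
F | T | T | T | T
T | T | T | F | T
They differ at row 3 (p=F, u=T, w=F): φ=F but ψ=T.

No, they are not logically equivalent.


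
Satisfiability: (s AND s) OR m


Search for a satisfying assignment over {m, s}.
Try m=T, s=F: the formula evaluates to T.
A satisfying assignment exists.

Satisfiable.


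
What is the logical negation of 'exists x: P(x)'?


¬(forall x: φ) = exists x: ¬φ, and ¬(exists x: φ) = forall x: ¬φ.
Apply to the existential statement.

forall x: ~(P(x))


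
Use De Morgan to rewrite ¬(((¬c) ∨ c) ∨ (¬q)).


De Morgan: the negation of a disjunction is the conjunction of the negations.
Distribute ¬ across ∨, flipping it to ∧, and negate each literal.

(c ∧ (¬c)) ∧ q


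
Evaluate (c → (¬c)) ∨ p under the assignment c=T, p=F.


Substitute c=T, p=F:
¬c = F
c → (¬c) = T → F = F
(c → (¬c)) ∨ p = F ∨ F = F

F


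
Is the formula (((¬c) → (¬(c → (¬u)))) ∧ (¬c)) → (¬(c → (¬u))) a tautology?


Build the truth table over {c, u}:
c | u | φ
---------
F | F | T
T | F | T
F | T | T
T | T | T
Every row evaluates to true.

Yes, it is a tautology.


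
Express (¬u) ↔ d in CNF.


Step 1: Rewrite (¬u) ↔ d as ((¬u) → d) ∧ (d → (¬u)).
Step 2: Rewrite each implication as a disjunction.
Step 3: Eliminate any double negations (¬¬X = X).

(u ∨ d) ∧ ((¬d) ∨ (¬u))


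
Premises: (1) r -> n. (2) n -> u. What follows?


Hypothetical syllogism: from (P → Q) and (Q → R), infer (P → R).
Chain the two implications through the shared middle term 'n'.

r -> u


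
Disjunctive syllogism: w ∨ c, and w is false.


Disjunctive syllogism: from (P ∨ Q) and ¬P, infer Q.
One disjunct, 'w', is ruled out; the other must hold.

c


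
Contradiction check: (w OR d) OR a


Truth table over {a, d, w}:
a | d | w | φ
-------------
F | F | F | F
T | F | F | T
F | T | F | T
T | T | F | T
F | F | T | T
T | F | T | T
F | T | T | T
T | T | T | T
Satisfying assignment at row 2: a=T, d=F, w=F gives T.

No, it is not a contradiction.


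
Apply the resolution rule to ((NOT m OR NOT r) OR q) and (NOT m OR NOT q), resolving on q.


The clauses contain complementary literals q and NOTq.
Resolution eliminates this pair and disjoins the remaining literals (merging duplicates).

(NOT m OR NOT r)


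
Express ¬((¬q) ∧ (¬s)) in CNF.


Step 1: Apply De Morgan: ¬((¬q) ∧ (¬s)) = ¬(¬q) ∨ ¬(¬s).
Step 2: Eliminate any double negations (¬¬X = X).

q ∨ s


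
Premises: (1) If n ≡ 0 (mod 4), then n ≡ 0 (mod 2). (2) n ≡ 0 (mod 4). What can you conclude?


Modus ponens: from (P → Q) and P, infer Q.
P = 'n ≡ 0 (mod 4)' is asserted, and P → Q holds, so Q follows.

n ≡ 0 (mod 2).


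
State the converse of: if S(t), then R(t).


The converse of (P → Q) is (Q → P). It is not in general equivalent to the original.
Here P = 'S(t)' and Q = 'R(t)'.

If R(t), then S(t).


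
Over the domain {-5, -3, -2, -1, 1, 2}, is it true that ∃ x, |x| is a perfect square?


Evaluate the predicate on each element: -5:F, -3:F, -2:F, -1:T, 1:T, 2:F.
Witness x = -1 satisfies the predicate.

T


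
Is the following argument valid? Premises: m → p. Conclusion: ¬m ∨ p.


This matches the form of material implication: the conclusion follows in every model of the premises.

Valid.


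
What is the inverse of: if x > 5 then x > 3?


The inverse of (P → Q) is (¬P → ¬Q). It is equivalent to the converse, not to the original.
Here P = 'x > 5' and Q = 'x > 3'.

If not (x > 5), then not (x > 3).


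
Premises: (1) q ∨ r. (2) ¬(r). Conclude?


Disjunctive syllogism: from (P ∨ Q) and ¬P, infer Q.
One disjunct, 'r', is ruled out; the other must hold.

q


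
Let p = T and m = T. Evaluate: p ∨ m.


Disjunction is false only when both operands are false.
Substitute: p=T, m=T.
T ∨ T evaluates to T.

T


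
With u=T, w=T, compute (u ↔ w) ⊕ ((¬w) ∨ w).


Substitute u=T, w=T:
u ↔ w = T ↔ T = T
¬w = F
(¬w) ∨ w = F ∨ T = T
(u ↔ w) ⊕ ((¬w) ∨ w) = T ⊕ T = F

F


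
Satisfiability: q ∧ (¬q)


Check all 2 assignments over {q}:
q | φ
-----
F | F
T | F
No assignment makes the formula true.

Unsatisfiable.


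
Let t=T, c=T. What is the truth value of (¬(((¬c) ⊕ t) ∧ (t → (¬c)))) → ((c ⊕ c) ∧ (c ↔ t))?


Substitute t=T, c=T:
¬c = F
(¬c) ⊕ t = F ⊕ T = T
¬c = F
t → (¬c) = T → F = F
((¬c) ⊕ t) ∧ (t → (¬c)) = T ∧ F = F
¬(((¬c) ⊕ t) ∧ (t → (¬c))) = T
c ⊕ c = T ⊕ T = F
c ↔ t = T ↔ T = T
(c ⊕ c) ∧ (c ↔ t) = F ∧ T = F
(¬(((¬c) ⊕ t) ∧ (t → (¬c)))) → ((c ⊕ c) ∧ (c ↔ t)) = T → F = F

F


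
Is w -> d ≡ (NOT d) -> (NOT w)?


Compare truth tables:
d | w | φ | ψ
-------------
F | F | T | T
T | F | T | T
F | T | F | F
T | T | T | T
The columns φ and ψ agree on every row.

Yes, they are logically equivalent.


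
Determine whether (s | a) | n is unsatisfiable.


Truth table over {a, n, s}:
a | n | s | φ
-------------
False | False | False | False
True | False | False | True
False | True | False | True
True | True | False | True
False | False | True | True
True | False | True | True
False | True | True | True
True | True | True | True
Satisfying assignment at row 2: a=True, n=False, s=False gives True.

No, it is not a contradiction.


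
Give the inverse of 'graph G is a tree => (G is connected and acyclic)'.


The inverse of (P → Q) is (¬P → ¬Q). It is equivalent to the converse, not to the original.
Here P = 'graph G is a tree' and Q = '(G is connected and acyclic)'.

If not (graph G is a tree), then not ((G is connected and acyclic)).


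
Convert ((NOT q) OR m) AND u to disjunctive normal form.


Step 1: Distribute ∧ over ∨: ((¬q) ∨ m) ∧ u = ((¬q) ∧ u) ∨ (m ∧ u).

((NOT q) AND u) OR (m AND u)


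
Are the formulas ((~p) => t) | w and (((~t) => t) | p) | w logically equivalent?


Compare truth tables:
p | t | w | φ | ψ
-----------------
False | False | False | False | False
True | False | False | True | True
False | True | False | True | True
True | True | False | True | True
False | False | True | True | True
True | False | True | True | True
False | True | True | True | True
True | True | True | True | True
The columns φ and ψ agree on every row.

Yes, they are logically equivalent.


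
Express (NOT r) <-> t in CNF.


Step 1: Rewrite (¬r) ↔ t as ((¬r) → t) ∧ (t → (¬r)).
Step 2: Rewrite each implication as a disjunction.
Step 3: Eliminate any double negations (¬¬X = X).

(r OR t) AND ((NOT t) OR (NOT r))


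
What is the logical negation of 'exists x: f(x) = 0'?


¬(forall x: φ) = exists x: ¬φ, and ¬(exists x: φ) = forall x: ¬φ.
Apply to the existential statement.

forall x: ~(f(x) = 0)


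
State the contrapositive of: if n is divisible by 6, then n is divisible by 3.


The contrapositive of (P → Q) is (¬Q → ¬P); it is logically equivalent to the original.
Here P = 'n is divisible by 6' and Q = 'n is divisible by 3'.

If not (n is divisible by 3), then not (n is divisible by 6).


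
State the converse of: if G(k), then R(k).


The converse of (P → Q) is (Q → P). It is not in general equivalent to the original.
Here P = 'G(k)' and Q = 'R(k)'.

If R(k), then G(k).


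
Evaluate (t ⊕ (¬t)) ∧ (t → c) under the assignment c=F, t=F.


Substitute c=F, t=F:
¬t = T
t ⊕ (¬t) = F ⊕ T = T
t → c = F → F = T
(t ⊕ (¬t)) ∧ (t → c) = T ∧ T = T

T


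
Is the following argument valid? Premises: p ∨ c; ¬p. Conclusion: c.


This matches the form of disjunctive syllogism: the conclusion follows in every model of the premises.

Valid.


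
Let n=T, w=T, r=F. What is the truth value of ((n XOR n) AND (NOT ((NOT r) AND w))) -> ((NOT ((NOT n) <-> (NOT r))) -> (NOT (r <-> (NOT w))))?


Substitute n=T, w=T, r=F:
… (earlier sub-steps elided)
(n XOR n) AND (NOT ((NOT r) AND w)) = F AND F = F
NOT n = F
NOT r = T
(NOT n) <-> (NOT r) = F <-> T = F
NOT ((NOT n) <-> (NOT r)) = T
NOT w = F
r <-> (NOT w) = F <-> F = T
NOT (r <-> (NOT w)) = F
(NOT ((NOT n) <-> (NOT r))) -> (NOT (r <-> (NOT w))) = T -> F = F
((n XOR n) AND (NOT ((NOT r) AND w))) -> ((NOT ((NOT n) <-> (NOT r))) -> (NOT (r <-> (NOT w)))) = F -> F = T

T


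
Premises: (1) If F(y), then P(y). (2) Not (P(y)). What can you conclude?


Modus tollens: from (P → Q) and ¬Q, infer ¬P.
Q = 'P(y)' is denied; since P → Q, P must also fail.

Not (F(y)).


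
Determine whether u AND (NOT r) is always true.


Build the truth table over {r, u}:
r | u | φ
---------
F | F | F
T | F | F
F | T | T
T | T | F
Counterexample at row 1: with r=F, u=F, the formula is F.

No, it is not a tautology.


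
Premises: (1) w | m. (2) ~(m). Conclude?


Disjunctive syllogism: from (P ∨ Q) and ¬P, infer Q.
One disjunct, 'm', is ruled out; the other must hold.

w


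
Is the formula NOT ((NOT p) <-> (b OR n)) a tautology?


Build the truth table over {b, n, p}:
b | n | p | φ
-------------
F | F | F | T
T | F | F | F
F | T | F | F
T | T | F | F
F | F | T | F
T | F | T | T
F | T | T | T
T | T | T | T
Counterexample at row 2: with b=T, n=F, p=F, the formula is F.

No, it is not a tautology.


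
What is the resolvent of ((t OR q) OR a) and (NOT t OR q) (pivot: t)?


The clauses contain complementary literals t and NOTt.
Resolution eliminates this pair and disjoins the remaining literals (merging duplicates).

(q OR a)


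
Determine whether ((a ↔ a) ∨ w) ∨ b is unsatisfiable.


Truth table over {a, b, w}:
a | b | w | φ
-------------
F | F | F | T
T | F | F | T
F | T | F | T
T | T | F | T
F | F | T | T
T | F | T | T
F | T | T | T
T | T | T | T
Satisfying assignment at row 1: a=F, b=F, w=F gives T.

No, it is not a contradiction.


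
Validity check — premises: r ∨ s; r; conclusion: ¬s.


This is affirming a disjunct (fallacy). There exist truth assignments where the premises are all true but the conclusion is false.

Invalid.


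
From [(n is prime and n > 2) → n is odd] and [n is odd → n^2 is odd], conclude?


Hypothetical syllogism: from (P → Q) and (Q → R), infer (P → R).
Chain the two implications through the shared middle term 'n is odd'.

(n is prime and n > 2) → n^2 is odd


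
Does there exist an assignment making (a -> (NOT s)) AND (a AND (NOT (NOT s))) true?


Check all 4 assignments over {a, s}:
a | s | φ
---------
F | F | F
T | F | F
F | T | F
T | T | F
No assignment makes the formula true.

Unsatisfiable.


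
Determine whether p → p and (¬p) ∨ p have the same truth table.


Compare truth tables:
p | φ | ψ
---------
F | T | T
T | T | T
The columns φ and ψ agree on every row.

Yes, they are logically equivalent.


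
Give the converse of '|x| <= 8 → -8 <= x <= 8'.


The converse of (P → Q) is (Q → P). It is not in general equivalent to the original.
Here P = '|x| <= 8' and Q = '-8 <= x <= 8'.

If -8 <= x <= 8, then |x| <= 8.


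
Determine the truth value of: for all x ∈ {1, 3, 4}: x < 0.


Evaluate the predicate on each element: 1:F, 3:F, 4:F.
Counterexample x = 1 fails the predicate.

F


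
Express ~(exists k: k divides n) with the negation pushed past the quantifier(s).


¬(forall x: φ) = exists x: ¬φ, and ¬(exists x: φ) = forall x: ¬φ.
Apply to the existential statement.

forall k: ~(k divides n)


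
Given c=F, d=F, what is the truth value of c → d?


Implication is false only when antecedent is true and consequent is false.
Substitute: c=F, d=F.
F → F evaluates to T.

T


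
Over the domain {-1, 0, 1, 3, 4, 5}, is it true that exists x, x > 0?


Evaluate the predicate on each element: -1:False, 0:False, 1:True, 3:True, 4:True, 5:True.
Witness x = 1 satisfies the predicate.

True


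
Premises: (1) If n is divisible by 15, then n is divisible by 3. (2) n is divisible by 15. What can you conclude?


Modus ponens: from (P → Q) and P, infer Q.
P = 'n is divisible by 15' is asserted, and P → Q holds, so Q follows.

n is divisible by 3.


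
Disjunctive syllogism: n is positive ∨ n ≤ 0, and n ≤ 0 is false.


Disjunctive syllogism: from (P ∨ Q) and ¬P, infer Q.
One disjunct, 'n ≤ 0', is ruled out; the other must hold.

n is positive


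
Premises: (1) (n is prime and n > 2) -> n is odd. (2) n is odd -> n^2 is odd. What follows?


Hypothetical syllogism: from (P → Q) and (Q → R), infer (P → R).
Chain the two implications through the shared middle term 'n is odd'.

(n is prime and n > 2) -> n^2 is odd


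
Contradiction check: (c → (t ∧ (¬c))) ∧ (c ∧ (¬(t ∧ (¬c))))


Truth table over {c, t}:
c | t | φ
---------
F | F | F
T | F | F
F | T | F
T | T | F
Every row is false.

Yes, it is a contradiction.


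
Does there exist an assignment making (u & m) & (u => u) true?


Search for a satisfying assignment over {m, u}.
Try m=True, u=True: the formula evaluates to True.
A satisfying assignment exists.

Satisfiable.


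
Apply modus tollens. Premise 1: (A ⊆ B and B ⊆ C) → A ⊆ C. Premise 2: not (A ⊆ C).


Modus tollens: from (P → Q) and ¬Q, infer ¬P.
Q = 'A ⊆ C' is denied; since P → Q, P must also fail.

Not ((A ⊆ B and B ⊆ C)).


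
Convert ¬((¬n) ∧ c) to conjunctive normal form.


Step 1: Apply De Morgan: ¬((¬n) ∧ c) = ¬(¬n) ∨ ¬c.
Step 2: Eliminate any double negations (¬¬X = X).

n ∨ (¬c)


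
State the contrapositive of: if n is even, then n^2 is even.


The contrapositive of (P → Q) is (¬Q → ¬P); it is logically equivalent to the original.
Here P = 'n is even' and Q = 'n^2 is even'.

If not (n^2 is even), then not (n is even).


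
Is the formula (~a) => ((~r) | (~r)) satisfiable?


Search for a satisfying assignment over {a, r}.
Try a=False, r=False: the formula evaluates to True.
A satisfying assignment exists.

Satisfiable.


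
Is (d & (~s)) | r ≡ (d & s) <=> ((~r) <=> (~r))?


Compare truth tables:
d | r | s | φ | ψ
-----------------
False | False | False | False | False
True | False | False | True | False
False | True | False | True | False
True | True | False | True | False
False | False | True | False | False
True | False | True | False | True
False | True | True | True | False
True | True | True | True | True
They differ at row 2 (d=True, r=False, s=False): φ=True but ψ=False.

No, they are not logically equivalent.


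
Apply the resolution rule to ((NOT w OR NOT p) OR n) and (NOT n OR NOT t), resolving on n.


The clauses contain complementary literals n and NOTn.
Resolution eliminates this pair and disjoins the remaining literals (merging duplicates).

((NOT p OR NOT w) OR NOT t)


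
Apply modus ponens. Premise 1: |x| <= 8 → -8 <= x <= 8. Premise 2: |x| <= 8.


Modus ponens: from (P → Q) and P, infer Q.
P = '|x| <= 8' is asserted, and P → Q holds, so Q follows.

-8 <= x <= 8.


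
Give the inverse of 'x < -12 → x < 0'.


The inverse of (P → Q) is (¬P → ¬Q). It is equivalent to the converse, not to the original.
Here P = 'x < -12' and Q = 'x < 0'.

If not (x < -12), then not (x < 0).


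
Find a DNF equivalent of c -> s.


Step 1: Rewrite c → s as ¬c ∨ s.

(NOT c) OR s


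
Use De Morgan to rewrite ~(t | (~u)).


De Morgan: the negation of a disjunction is the conjunction of the negations.
Distribute ~ across |, flipping it to &, and negate each literal.

(~t) & u


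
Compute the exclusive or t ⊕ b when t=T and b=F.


Exclusive or is true when exactly one operand is true.
Substitute: t=T, b=F.
T ⊕ F evaluates to T.

T


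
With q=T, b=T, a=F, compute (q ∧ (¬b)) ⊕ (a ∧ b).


Substitute q=T, b=T, a=F:
¬b = F
q ∧ (¬b) = T ∧ F = F
a ∧ b = F ∧ T = F
(q ∧ (¬b)) ⊕ (a ∧ b) = F ⊕ F = F

F


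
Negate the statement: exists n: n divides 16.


¬(forall x: φ) = exists x: ¬φ, and ¬(exists x: φ) = forall x: ¬φ.
Apply to the existential statement.

forall n: ~(n divides 16)


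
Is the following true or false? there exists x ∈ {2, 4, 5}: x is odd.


Evaluate the predicate on each element: 2:F, 4:F, 5:T.
Witness x = 5 satisfies the predicate.

T


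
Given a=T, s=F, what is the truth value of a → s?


Implication is false only when antecedent is true and consequent is false.
Substitute: a=T, s=F.
T → F evaluates to F.

F


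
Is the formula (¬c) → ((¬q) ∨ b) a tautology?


Build the truth table over {b, c, q}:
b | c | q | φ
-------------
F | F | F | T
T | F | F | T
F | T | F | T
T | T | F | T
F | F | T | F
T | F | T | T
F | T | T | T
T | T | T | T
Counterexample at row 5: with b=F, c=F, q=T, the formula is F.

No, it is not a tautology.


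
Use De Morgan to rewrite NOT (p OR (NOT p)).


De Morgan: the negation of a disjunction is the conjunction of the negations.
Distribute NOT across OR, flipping it to AND, and negate each literal.

(NOT p) AND p


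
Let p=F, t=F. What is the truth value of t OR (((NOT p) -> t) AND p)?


Substitute p=F, t=F:
NOT p = T
(NOT p) -> t = T -> F = F
((NOT p) -> t) AND p = F AND F = F
t OR (((NOT p) -> t) AND p) = F OR F = F

F


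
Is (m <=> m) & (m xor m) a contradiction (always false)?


Truth table over {m}:
m | φ
-----
False | False
True | False
Every row is false.

Yes, it is a contradiction.


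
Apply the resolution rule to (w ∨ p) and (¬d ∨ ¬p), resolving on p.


The clauses contain complementary literals p and ¬p.
Resolution eliminates this pair and disjoins the remaining literals (merging duplicates).

(w ∨ ¬d)


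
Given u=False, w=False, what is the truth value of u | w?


Disjunction is false only when both operands are false.
Substitute: u=False, w=False.
False | False evaluates to False.

False


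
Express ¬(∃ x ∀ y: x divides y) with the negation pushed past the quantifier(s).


Negation flips each quantifier (∀↔∃) and negates the inner predicate.
¬(∃ x ∀ y: φ) = ∀ x ∃ y: ¬φ.

∀ x ∃ y: ¬(x divides y)


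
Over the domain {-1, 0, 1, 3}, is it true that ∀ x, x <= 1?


Evaluate the predicate on each element: -1:T, 0:T, 1:T, 3:F.
Counterexample x = 3 fails the predicate.

F


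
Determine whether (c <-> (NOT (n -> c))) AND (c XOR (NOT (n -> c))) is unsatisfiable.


Truth table over {c, n}:
c | n | φ
---------
F | F | F
T | F | F
F | T | F
T | T | F
Every row is false.

Yes, it is a contradiction.


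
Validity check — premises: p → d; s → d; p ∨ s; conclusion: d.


This matches the form of proof by cases: the conclusion follows in every model of the premises.

Valid.


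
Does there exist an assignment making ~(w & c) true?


Search for a satisfying assignment over {c, w}.
Try c=False, w=False: the formula evaluates to True.
A satisfying assignment exists.

Satisfiable.


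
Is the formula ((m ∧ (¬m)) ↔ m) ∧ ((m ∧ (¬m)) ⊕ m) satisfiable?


Check all 2 assignments over {m}:
m | φ
-----
F | F
T | F
No assignment makes the formula true.

Unsatisfiable.


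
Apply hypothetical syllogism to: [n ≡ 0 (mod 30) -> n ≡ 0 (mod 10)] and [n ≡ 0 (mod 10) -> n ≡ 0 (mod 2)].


Hypothetical syllogism: from (P → Q) and (Q → R), infer (P → R).
Chain the two implications through the shared middle term 'n ≡ 0 (mod 10)'.

n ≡ 0 (mod 30) -> n ≡ 0 (mod 2)


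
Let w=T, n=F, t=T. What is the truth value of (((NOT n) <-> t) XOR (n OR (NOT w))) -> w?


Substitute w=T, n=F, t=T:
NOT n = T
(NOT n) <-> t = T <-> T = T
NOT w = F
n OR (NOT w) = F OR F = F
((NOT n) <-> t) XOR (n OR (NOT w)) = T XOR F = T
(((NOT n) <-> t) XOR (n OR (NOT w))) -> w = T -> T = T

T


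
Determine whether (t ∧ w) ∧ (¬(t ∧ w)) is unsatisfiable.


Truth table over {t, w}:
t | w | φ
---------
F | F | F
T | F | F
F | T | F
T | T | F
Every row is false.

Yes, it is a contradiction.


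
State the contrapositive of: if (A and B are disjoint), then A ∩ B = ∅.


The contrapositive of (P → Q) is (¬Q → ¬P); it is logically equivalent to the original.
Here P = '(A and B are disjoint)' and Q = 'A ∩ B = ∅'.

If not (A ∩ B = ∅), then not ((A and B are disjoint)).


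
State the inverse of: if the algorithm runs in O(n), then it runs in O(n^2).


The inverse of (P → Q) is (¬P → ¬Q). It is equivalent to the converse, not to the original.
Here P = 'the algorithm runs in O(n)' and Q = 'it runs in O(n^2)'.

If not (the algorithm runs in O(n)), then not (it runs in O(n^2)).


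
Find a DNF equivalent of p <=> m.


Step 1: p ↔ m is true exactly when both agree: (p ∧ m) ∨ (¬p ∧ ¬m).

(p & m) | ((~p) & (~m))


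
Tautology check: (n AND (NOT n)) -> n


Build the truth table over {n}:
n | φ
-----
F | T
T | T
Every row evaluates to true.

Yes, it is a tautology.


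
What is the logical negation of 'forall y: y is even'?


¬(forall x: φ) = exists x: ¬φ, and ¬(exists x: φ) = forall x: ¬φ.
Apply to the universal statement.

exists y: ~(y is even)


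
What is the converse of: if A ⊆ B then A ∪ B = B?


The converse of (P → Q) is (Q → P). It is not in general equivalent to the original.
Here P = 'A ⊆ B' and Q = 'A ∪ B = B'.

If A ∪ B = B, then A ⊆ B.


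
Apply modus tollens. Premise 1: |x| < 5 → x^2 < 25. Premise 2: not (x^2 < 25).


Modus tollens: from (P → Q) and ¬Q, infer ¬P.
Q = 'x^2 < 25' is denied; since P → Q, P must also fail.

Not (|x| < 5).


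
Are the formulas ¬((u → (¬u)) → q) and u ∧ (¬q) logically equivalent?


Compare truth tables:
q | u | φ | ψ
-------------
F | F | T | F
T | F | F | F
F | T | F | T
T | T | F | F
They differ at row 1 (q=F, u=F): φ=T but ψ=F.

No, they are not logically equivalent.


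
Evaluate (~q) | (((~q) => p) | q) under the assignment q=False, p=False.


Substitute q=False, p=False:
~q = True
~q = True
(~q) => p = True => False = False
((~q) => p) | q = False | False = False
(~q) | (((~q) => p) | q) = True | False = True

True


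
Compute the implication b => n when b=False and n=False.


Implication is false only when antecedent is true and consequent is false.
Substitute: b=False, n=False.
False => False evaluates to True.

True


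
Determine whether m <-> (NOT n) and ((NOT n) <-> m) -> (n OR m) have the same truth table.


Compare truth tables:
m | n | φ | ψ
-------------
F | F | F | T
T | F | T | T
F | T | T | T
T | T | F | T
They differ at row 1 (m=F, n=F): φ=F but ψ=T.

No, they are not logically equivalent.


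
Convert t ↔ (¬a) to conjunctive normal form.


Step 1: Rewrite t ↔ (¬a) as (t → (¬a)) ∧ ((¬a) → t).
Step 2: Rewrite each implication as a disjunction.
Step 3: Eliminate any double negations (¬¬X = X).

((¬t) ∨ (¬a)) ∧ (a ∨ t)


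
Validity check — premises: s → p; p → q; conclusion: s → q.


This matches the form of hypothetical syllogism: the conclusion follows in every model of the premises.

Valid.


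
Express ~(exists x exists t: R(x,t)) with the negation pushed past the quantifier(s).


Negation flips each quantifier (∀↔∃) and negates the inner predicate.
¬(exists x exists t: φ) = forall x forall t: ¬φ.

forall x forall t: ~(R(x,t))


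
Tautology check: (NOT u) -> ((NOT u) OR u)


Build the truth table over {u}:
u | φ
-----
F | T
T | T
Every row evaluates to true.

Yes, it is a tautology.


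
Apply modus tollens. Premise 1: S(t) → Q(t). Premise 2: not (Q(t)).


Modus tollens: from (P → Q) and ¬Q, infer ¬P.
Q = 'Q(t)' is denied; since P → Q, P must also fail.

Not (S(t)).


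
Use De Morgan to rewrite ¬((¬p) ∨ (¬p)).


De Morgan: the negation of a disjunction is the conjunction of the negations.
Distribute ¬ across ∨, flipping it to ∧, and negate each literal.

p ∧ p


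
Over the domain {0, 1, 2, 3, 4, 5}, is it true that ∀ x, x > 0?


Evaluate the predicate on each element: 0:F, 1:T, 2:T, 3:T, 4:T, 5:T.
Counterexample x = 0 fails the predicate.

F


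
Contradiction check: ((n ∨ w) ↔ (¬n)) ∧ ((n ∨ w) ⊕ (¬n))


Truth table over {n, w}:
n | w | φ
---------
F | F | F
T | F | F
F | T | F
T | T | F
Every row is false.

Yes, it is a contradiction.


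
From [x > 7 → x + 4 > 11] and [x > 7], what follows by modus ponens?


Modus ponens: from (P → Q) and P, infer Q.
P = 'x > 7' is asserted, and P → Q holds, so Q follows.

x + 4 > 11.


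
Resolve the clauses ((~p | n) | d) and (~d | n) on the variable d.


The clauses contain complementary literals d and ~d.
Resolution eliminates this pair and disjoins the remaining literals (merging duplicates).

(~p | n)


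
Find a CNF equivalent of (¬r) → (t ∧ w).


Step 1: Rewrite (¬r) → (t ∧ w) as ¬(¬r) ∨ (t ∧ w).
Step 2: Distribute ∨ over ∧.
Step 3: Eliminate any double negations (¬¬X = X).

(r ∨ t) ∧ (r ∨ w)


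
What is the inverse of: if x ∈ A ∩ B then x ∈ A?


The inverse of (P → Q) is (¬P → ¬Q). It is equivalent to the converse, not to the original.
Here P = 'x ∈ A ∩ B' and Q = 'x ∈ A'.

If not (x ∈ A ∩ B), then not (x ∈ A).


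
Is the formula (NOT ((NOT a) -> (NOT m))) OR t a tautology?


Build the truth table over {a, m, t}:
a | m | t | φ
-------------
F | F | F | F
T | F | F | F
F | T | F | T
T | T | F | F
F | F | T | T
T | F | T | T
F | T | T | T
T | T | T | T
Counterexample at row 1: with a=F, m=F, t=F, the formula is F.

No, it is not a tautology.


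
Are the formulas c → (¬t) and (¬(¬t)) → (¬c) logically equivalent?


Compare truth tables:
c | t | φ | ψ
-------------
F | F | T | T
T | F | T | T
F | T | T | T
T | T | F | F
The columns φ and ψ agree on every row.

Yes, they are logically equivalent.


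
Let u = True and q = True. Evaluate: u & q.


Conjunction is true only when both operands are true.
Substitute: u=True, q=True.
True & True evaluates to True.

True


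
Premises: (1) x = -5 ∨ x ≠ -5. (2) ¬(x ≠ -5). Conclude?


Disjunctive syllogism: from (P ∨ Q) and ¬P, infer Q.
One disjunct, 'x ≠ -5', is ruled out; the other must hold.

x = -5


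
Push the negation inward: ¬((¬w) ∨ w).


De Morgan: the negation of a disjunction is the conjunction of the negations.
Distribute ¬ across ∨, flipping it to ∧, and negate each literal.

w ∧ (¬w)


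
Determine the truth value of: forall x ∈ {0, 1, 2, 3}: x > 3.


Evaluate the predicate on each element: 0:False, 1:False, 2:False, 3:False.
Counterexample x = 0 fails the predicate.

False


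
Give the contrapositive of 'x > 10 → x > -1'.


The contrapositive of (P → Q) is (¬Q → ¬P); it is logically equivalent to the original.
Here P = 'x > 10' and Q = 'x > -1'.

If not (x > -1), then not (x > 10).


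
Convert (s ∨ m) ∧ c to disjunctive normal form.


Step 1: Distribute ∧ over ∨: (s ∨ m) ∧ c = (s ∧ c) ∨ (m ∧ c).

(s ∧ c) ∨ (m ∧ c)


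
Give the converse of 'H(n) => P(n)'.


The converse of (P → Q) is (Q → P). It is not in general equivalent to the original.
Here P = 'H(n)' and Q = 'P(n)'.

If P(n), then H(n).


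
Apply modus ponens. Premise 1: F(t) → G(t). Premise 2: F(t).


Modus ponens: from (P → Q) and P, infer Q.
P = 'F(t)' is asserted, and P → Q holds, so Q follows.

G(t).


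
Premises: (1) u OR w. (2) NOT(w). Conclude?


Disjunctive syllogism: from (P ∨ Q) and ¬P, infer Q.
One disjunct, 'w', is ruled out; the other must hold.

u


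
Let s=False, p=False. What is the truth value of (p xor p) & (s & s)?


Substitute s=False, p=False:
p xor p = False xor False = False
s & s = False & False = False
(p xor p) & (s & s) = False & False = False

False


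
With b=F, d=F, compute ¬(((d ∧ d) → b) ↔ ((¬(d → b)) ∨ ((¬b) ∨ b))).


Substitute b=F, d=F:
d ∧ d = F ∧ F = F
(d ∧ d) → b = F → F = T
d → b = F → F = T
¬(d → b) = F
¬b = T
(¬b) ∨ b = T ∨ F = T
(¬(d → b)) ∨ ((¬b) ∨ b) = F ∨ T = T
((d ∧ d) → b) ↔ ((¬(d → b)) ∨ ((¬b) ∨ b)) = T ↔ T = T
¬(((d ∧ d) → b) ↔ ((¬(d → b)) ∨ ((¬b) ∨ b))) = F

F


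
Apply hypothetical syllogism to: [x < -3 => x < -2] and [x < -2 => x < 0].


Hypothetical syllogism: from (P → Q) and (Q → R), infer (P → R).
Chain the two implications through the shared middle term 'x < -2'.

x < -3 => x < 0


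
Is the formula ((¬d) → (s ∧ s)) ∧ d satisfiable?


Search for a satisfying assignment over {d, s}.
Try d=T, s=F: the formula evaluates to T.
A satisfying assignment exists.

Satisfiable.


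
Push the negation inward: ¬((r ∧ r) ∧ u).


De Morgan: the negation of a conjunction is the disjunction of the negations.
Distribute ¬ across ∧, flipping it to ∨, and negate each literal.

((¬r) ∨ (¬r)) ∨ (¬u)


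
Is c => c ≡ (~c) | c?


Compare truth tables:
c | φ | ψ
---------
False | True | True
True | True | True
The columns φ and ψ agree on every row.

Yes, they are logically equivalent.


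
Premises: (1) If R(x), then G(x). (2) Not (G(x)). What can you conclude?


Modus tollens: from (P → Q) and ¬Q, infer ¬P.
Q = 'G(x)' is denied; since P → Q, P must also fail.

Not (R(x)).


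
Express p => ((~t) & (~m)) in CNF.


Step 1: Rewrite p → ((¬t) ∧ (¬m)) as ¬p ∨ ((¬t) ∧ (¬m)).
Step 2: Distribute ∨ over ∧.

((~p) | (~t)) & ((~p) | (~m))


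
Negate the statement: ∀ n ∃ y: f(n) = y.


Negation flips each quantifier (∀↔∃) and negates the inner predicate.
¬(∀ n ∃ y: φ) = ∃ n ∀ y: ¬φ.

∃ n ∀ y: ¬(f(n) = y)


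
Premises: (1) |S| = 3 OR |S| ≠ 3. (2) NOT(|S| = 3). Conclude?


Disjunctive syllogism: from (P ∨ Q) and ¬P, infer Q.
One disjunct, '|S| = 3', is ruled out; the other must hold.

|S| ≠ 3


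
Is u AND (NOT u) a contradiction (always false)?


Truth table over {u}:
u | φ
-----
F | F
T | F
Every row is false.

Yes, it is a contradiction.


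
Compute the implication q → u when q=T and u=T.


Implication is false only when antecedent is true and consequent is false.
Substitute: q=T, u=T.
T → T evaluates to T.

T


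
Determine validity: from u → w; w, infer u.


This is affirming the consequent (fallacy). There exist truth assignments where the premises are all true but the conclusion is false.

Invalid.


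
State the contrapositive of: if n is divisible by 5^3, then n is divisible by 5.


The contrapositive of (P → Q) is (¬Q → ¬P); it is logically equivalent to the original.
Here P = 'n is divisible by 5^3' and Q = 'n is divisible by 5'.

If not (n is divisible by 5), then not (n is divisible by 5^3).


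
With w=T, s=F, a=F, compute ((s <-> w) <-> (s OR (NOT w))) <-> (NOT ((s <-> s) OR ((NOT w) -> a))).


Substitute w=T, s=F, a=F:
s <-> w = F <-> T = F
NOT w = F
s OR (NOT w) = F OR F = F
(s <-> w) <-> (s OR (NOT w)) = F <-> F = T
s <-> s = F <-> F = T
NOT w = F
(NOT w) -> a = F -> F = T
(s <-> s) OR ((NOT w) -> a) = T OR T = T
NOT ((s <-> s) OR ((NOT w) -> a)) = F
((s <-> w) <-> (s OR (NOT w))) <-> (NOT ((s <-> s) OR ((NOT w) -> a))) = T <-> F = F

F


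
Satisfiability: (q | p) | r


Search for a satisfying assignment over {p, q, r}.
Try p=True, q=False, r=False: the formula evaluates to True.
A satisfying assignment exists.

Satisfiable.


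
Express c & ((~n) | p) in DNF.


Step 1: Distribute ∧ over ∨: c ∧ ((¬n) ∨ p) = (c ∧ (¬n)) ∨ (c ∧ p).

(c & (~n)) | (c & p)


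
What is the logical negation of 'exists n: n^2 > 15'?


¬(forall x: φ) = exists x: ¬φ, and ¬(exists x: φ) = forall x: ¬φ.
Apply to the existential statement.

forall n: ~(n^2 > 15)


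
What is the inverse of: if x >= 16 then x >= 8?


The inverse of (P → Q) is (¬P → ¬Q). It is equivalent to the converse, not to the original.
Here P = 'x >= 16' and Q = 'x >= 8'.

If not (x >= 16), then not (x >= 8).


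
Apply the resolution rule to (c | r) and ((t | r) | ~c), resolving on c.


The clauses contain complementary literals c and ~c.
Resolution eliminates this pair and disjoins the remaining literals (merging duplicates).

(r | t)


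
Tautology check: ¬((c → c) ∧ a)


Build the truth table over {a, c}:
a | c | φ
---------
F | F | T
T | F | F
F | T | T
T | T | F
Counterexample at row 2: with a=T, c=F, the formula is F.

No, it is not a tautology.


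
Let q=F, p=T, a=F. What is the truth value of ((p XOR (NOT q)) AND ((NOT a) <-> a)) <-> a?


Substitute q=F, p=T, a=F:
NOT q = T
p XOR (NOT q) = T XOR T = F
NOT a = T
(NOT a) <-> a = T <-> F = F
(p XOR (NOT q)) AND ((NOT a) <-> a) = F AND F = F
((p XOR (NOT q)) AND ((NOT a) <-> a)) <-> a = F <-> F = T

T


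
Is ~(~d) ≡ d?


Compare truth tables:
d | φ | ψ
---------
False | False | False
True | True | True
The columns φ and ψ agree on every row.

Yes, they are logically equivalent.


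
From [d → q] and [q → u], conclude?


Hypothetical syllogism: from (P → Q) and (Q → R), infer (P → R).
Chain the two implications through the shared middle term 'q'.

d → u


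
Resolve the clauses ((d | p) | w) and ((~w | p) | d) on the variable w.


The clauses contain complementary literals w and ~w.
Resolution eliminates this pair and disjoins the remaining literals (merging duplicates).

(d | p)


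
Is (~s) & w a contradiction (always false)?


Truth table over {s, w}:
s | w | φ
---------
False | False | False
True | False | False
False | True | True
True | True | False
Satisfying assignment at row 3: s=False, w=True gives True.

No, it is not a contradiction.


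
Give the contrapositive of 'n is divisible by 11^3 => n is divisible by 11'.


The contrapositive of (P → Q) is (¬Q → ¬P); it is logically equivalent to the original.
Here P = 'n is divisible by 11^3' and Q = 'n is divisible by 11'.

If not (n is divisible by 11), then not (n is divisible by 11^3).


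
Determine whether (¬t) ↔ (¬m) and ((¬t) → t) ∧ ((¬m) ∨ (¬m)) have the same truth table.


Compare truth tables:
m | t | φ | ψ
-------------
F | F | T | F
T | F | F | F
F | T | F | T
T | T | T | F
They differ at row 1 (m=F, t=F): φ=T but ψ=F.

No, they are not logically equivalent.


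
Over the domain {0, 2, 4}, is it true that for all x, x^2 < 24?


Evaluate the predicate on each element: 0:T, 2:T, 4:T.
Every element satisfies the predicate.

T


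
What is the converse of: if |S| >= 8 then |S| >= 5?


The converse of (P → Q) is (Q → P). It is not in general equivalent to the original.
Here P = '|S| >= 8' and Q = '|S| >= 5'.

If |S| >= 5, then |S| >= 8.


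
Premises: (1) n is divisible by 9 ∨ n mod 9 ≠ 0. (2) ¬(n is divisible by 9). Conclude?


Disjunctive syllogism: from (P ∨ Q) and ¬P, infer Q.
One disjunct, 'n is divisible by 9', is ruled out; the other must hold.

n mod 9 ≠ 0


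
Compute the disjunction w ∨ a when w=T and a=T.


Disjunction is false only when both operands are false.
Substitute: w=T, a=T.
T ∨ T evaluates to T.

T


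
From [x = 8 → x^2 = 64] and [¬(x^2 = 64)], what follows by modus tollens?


Modus tollens: from (P → Q) and ¬Q, infer ¬P.
Q = 'x^2 = 64' is denied; since P → Q, P must also fail.

Not (x = 8).


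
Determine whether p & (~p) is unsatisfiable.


Truth table over {p}:
p | φ
-----
False | False
True | False
Every row is false.

Yes, it is a contradiction.


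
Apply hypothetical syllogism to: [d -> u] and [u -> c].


Hypothetical syllogism: from (P → Q) and (Q → R), infer (P → R).
Chain the two implications through the shared middle term 'u'.

d -> c


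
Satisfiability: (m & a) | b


Search for a satisfying assignment over {a, b, m}.
Try a=False, b=True, m=False: the formula evaluates to True.
A satisfying assignment exists.

Satisfiable.


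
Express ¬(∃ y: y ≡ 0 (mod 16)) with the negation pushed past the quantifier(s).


¬(∀ x: φ) = ∃ x: ¬φ, and ¬(∃ x: φ) = ∀ x: ¬φ.
Apply to the existential statement.

∀ y: ¬(y ≡ 0 (mod 16))


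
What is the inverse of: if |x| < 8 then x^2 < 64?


The inverse of (P → Q) is (¬P → ¬Q). It is equivalent to the converse, not to the original.
Here P = '|x| < 8' and Q = 'x^2 < 64'.

If not (|x| < 8), then not (x^2 < 64).


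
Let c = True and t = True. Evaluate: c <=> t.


Biconditional is true when both operands have the same truth value.
Substitute: c=True, t=True.
True <=> True evaluates to True.

True


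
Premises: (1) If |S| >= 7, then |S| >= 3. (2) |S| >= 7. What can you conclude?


Modus ponens: from (P → Q) and P, infer Q.
P = '|S| >= 7' is asserted, and P → Q holds, so Q follows.

|S| >= 3.


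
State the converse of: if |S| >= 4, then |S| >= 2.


The converse of (P → Q) is (Q → P). It is not in general equivalent to the original.
Here P = '|S| >= 4' and Q = '|S| >= 2'.

If |S| >= 2, then |S| >= 4.


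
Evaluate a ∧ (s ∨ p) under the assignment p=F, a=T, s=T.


Substitute p=F, a=T, s=T:
s ∨ p = T ∨ F = T
a ∧ (s ∨ p) = T ∧ T = T

T


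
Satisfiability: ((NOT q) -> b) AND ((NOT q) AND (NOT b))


Check all 4 assignments over {b, q}:
b | q | φ
---------
F | F | F
T | F | F
F | T | F
T | T | F
No assignment makes the formula true.

Unsatisfiable.


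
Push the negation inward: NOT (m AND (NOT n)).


De Morgan: the negation of a conjunction is the disjunction of the negations.
Distribute NOT across AND, flipping it to OR, and negate each literal.

(NOT m) OR n
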